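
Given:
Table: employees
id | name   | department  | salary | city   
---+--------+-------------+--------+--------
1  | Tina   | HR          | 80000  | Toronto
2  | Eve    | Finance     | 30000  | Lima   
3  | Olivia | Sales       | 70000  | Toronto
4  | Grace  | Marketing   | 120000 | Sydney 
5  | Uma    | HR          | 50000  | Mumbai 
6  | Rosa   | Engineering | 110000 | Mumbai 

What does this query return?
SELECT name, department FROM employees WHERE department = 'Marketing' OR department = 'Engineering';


Filtering: department = 'Marketing' OR 'Engineering'
Matching: 2 rows

2 rows:
Grace, Marketing
Rosa, Engineering


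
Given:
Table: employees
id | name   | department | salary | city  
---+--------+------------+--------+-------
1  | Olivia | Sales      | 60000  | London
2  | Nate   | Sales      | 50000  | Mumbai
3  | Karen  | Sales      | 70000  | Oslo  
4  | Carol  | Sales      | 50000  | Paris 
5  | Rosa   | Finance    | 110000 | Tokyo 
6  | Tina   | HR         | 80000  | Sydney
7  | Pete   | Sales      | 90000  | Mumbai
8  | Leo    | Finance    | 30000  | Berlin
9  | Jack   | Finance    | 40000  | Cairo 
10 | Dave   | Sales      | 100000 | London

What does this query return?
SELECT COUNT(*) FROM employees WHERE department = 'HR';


Counting rows where department = 'HR'
  Tina -> MATCH


1


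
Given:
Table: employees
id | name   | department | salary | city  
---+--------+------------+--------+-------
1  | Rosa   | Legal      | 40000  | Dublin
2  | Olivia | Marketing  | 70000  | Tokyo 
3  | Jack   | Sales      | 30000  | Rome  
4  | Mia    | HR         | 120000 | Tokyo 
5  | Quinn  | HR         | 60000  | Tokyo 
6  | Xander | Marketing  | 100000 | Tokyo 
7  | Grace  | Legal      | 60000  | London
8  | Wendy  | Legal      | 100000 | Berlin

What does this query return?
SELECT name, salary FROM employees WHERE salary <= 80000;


Filtering: salary <= 80000
Matching: 5 rows

5 rows:
Rosa, 40000
Olivia, 70000
Jack, 30000
Quinn, 60000
Grace, 60000


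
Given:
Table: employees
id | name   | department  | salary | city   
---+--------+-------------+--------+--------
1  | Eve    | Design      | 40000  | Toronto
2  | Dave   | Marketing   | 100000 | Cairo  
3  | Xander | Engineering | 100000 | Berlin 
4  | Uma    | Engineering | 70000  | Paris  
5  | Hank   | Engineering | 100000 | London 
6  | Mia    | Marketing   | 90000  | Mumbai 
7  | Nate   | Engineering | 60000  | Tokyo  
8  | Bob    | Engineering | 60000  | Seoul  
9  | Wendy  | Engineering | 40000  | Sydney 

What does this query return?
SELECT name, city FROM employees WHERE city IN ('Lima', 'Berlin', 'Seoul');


Filtering: city IN ('Lima', 'Berlin', 'Seoul')
Matching: 2 rows

2 rows:
Xander, Berlin
Bob, Seoul


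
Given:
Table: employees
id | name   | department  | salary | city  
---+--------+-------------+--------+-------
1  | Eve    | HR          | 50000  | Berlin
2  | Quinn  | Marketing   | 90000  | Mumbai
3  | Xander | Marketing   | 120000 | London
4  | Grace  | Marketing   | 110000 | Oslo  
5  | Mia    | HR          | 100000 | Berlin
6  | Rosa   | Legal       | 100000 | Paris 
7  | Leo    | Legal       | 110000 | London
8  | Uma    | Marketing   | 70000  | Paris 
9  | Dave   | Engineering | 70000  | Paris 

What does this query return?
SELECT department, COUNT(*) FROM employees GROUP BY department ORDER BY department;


Assigning each row to its department group:
  Eve -> HR
  Quinn -> Marketing
  Xander -> Marketing
  Grace -> Marketing
  Mia -> HR
  Rosa -> Legal
  Leo -> Legal
  Uma -> Marketing
  Dave -> Engineering


4 groups:
Engineering, 1
HR, 2
Legal, 2
Marketing, 4


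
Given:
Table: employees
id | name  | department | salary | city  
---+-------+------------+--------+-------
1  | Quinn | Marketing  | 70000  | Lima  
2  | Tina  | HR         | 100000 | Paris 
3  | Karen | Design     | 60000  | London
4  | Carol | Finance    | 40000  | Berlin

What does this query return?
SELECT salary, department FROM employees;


Projecting columns: salary, department

4 rows:
70000, Marketing
100000, HR
60000, Design
40000, Finance


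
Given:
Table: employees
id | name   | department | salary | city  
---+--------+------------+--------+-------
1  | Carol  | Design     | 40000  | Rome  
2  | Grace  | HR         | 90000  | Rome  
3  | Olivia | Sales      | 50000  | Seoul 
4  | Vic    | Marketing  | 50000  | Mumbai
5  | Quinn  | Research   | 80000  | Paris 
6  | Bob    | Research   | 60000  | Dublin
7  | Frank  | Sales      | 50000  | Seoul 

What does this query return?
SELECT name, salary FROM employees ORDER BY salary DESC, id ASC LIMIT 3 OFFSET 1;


Sort by salary DESC (id ASC tiebreak), then skip 1 and take 3
Rows 2 through 4

3 rows:
Quinn, 80000
Bob, 60000
Olivia, 50000


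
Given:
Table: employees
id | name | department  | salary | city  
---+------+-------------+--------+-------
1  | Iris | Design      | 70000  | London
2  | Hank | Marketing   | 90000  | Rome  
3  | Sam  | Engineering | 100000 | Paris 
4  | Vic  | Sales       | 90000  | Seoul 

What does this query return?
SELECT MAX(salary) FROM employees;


Salaries: 70000, 90000, 100000, 90000
MAX = 100000

100000


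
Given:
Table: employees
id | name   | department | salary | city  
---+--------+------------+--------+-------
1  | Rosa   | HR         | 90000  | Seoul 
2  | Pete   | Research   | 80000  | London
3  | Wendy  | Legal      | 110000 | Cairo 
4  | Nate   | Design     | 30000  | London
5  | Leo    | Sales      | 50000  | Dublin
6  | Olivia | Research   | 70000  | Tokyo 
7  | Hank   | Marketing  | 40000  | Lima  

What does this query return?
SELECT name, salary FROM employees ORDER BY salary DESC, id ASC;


Sorting by salary DESC, then id ASC for ties

7 rows:
Wendy, 110000
Rosa, 90000
Pete, 80000
Olivia, 70000
Leo, 50000
Hank, 40000
Nate, 30000


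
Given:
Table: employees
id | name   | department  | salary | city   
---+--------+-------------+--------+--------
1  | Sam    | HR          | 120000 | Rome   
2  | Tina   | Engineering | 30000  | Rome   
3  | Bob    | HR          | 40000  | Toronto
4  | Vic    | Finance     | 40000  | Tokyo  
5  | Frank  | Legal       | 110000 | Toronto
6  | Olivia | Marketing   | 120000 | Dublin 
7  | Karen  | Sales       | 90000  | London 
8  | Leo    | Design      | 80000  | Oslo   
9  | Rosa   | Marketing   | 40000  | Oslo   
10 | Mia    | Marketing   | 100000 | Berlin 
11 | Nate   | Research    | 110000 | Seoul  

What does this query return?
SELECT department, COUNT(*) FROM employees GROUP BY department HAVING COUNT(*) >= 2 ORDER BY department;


Groups with count >= 2:
  HR: 2 -> PASS
  Marketing: 3 -> PASS
  Design: 1 -> filtered out
  Engineering: 1 -> filtered out
  Finance: 1 -> filtered out
  Legal: 1 -> filtered out
  Research: 1 -> filtered out
  Sales: 1 -> filtered out


2 groups:
HR, 2
Marketing, 3


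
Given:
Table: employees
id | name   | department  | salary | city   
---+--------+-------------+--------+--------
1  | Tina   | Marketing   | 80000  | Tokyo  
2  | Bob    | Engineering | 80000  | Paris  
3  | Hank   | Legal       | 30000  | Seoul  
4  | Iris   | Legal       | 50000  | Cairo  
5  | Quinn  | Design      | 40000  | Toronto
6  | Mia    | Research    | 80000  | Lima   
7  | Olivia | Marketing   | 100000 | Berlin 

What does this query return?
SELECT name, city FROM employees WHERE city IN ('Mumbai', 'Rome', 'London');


Filtering: city IN ('Mumbai', 'Rome', 'London')
Matching: 0 rows

Empty result set (0 rows)


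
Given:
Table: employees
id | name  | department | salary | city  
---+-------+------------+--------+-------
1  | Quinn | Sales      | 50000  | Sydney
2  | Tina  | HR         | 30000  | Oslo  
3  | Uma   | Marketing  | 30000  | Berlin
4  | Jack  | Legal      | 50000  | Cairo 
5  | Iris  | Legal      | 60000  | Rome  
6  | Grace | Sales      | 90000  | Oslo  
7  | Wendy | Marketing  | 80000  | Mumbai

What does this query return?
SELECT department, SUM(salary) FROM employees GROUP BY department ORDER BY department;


Summing salary within each department:
  HR: 30000 = 30000
  Legal: 50000 + 60000 = 110000
  Marketing: 30000 + 80000 = 110000
  Sales: 50000 + 90000 = 140000


4 groups:
HR, 30000
Legal, 110000
Marketing, 110000
Sales, 140000


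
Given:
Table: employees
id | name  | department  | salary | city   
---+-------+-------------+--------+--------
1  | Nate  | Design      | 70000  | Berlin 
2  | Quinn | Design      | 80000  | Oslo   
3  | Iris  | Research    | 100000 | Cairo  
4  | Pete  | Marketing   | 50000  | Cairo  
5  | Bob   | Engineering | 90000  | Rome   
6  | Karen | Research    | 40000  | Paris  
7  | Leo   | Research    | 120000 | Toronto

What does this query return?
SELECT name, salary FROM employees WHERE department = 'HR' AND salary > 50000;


Filtering: department = 'HR' AND salary > 50000
Matching: 0 rows

Empty result set (0 rows)


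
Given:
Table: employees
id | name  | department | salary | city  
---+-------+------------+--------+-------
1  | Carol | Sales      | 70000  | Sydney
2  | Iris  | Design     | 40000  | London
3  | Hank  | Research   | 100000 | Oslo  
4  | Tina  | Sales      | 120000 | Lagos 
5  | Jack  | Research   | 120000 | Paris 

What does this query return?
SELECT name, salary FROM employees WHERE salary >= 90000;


Filtering: salary >= 90000
Matching: 3 rows

3 rows:
Hank, 100000
Tina, 120000
Jack, 120000


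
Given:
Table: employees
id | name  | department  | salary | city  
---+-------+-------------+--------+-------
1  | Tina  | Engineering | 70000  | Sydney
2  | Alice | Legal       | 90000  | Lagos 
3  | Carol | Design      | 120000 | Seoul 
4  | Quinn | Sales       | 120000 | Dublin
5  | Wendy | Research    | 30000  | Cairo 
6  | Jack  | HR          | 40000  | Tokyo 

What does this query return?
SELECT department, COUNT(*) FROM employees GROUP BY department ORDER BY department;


Assigning each row to its department group:
  Tina -> Engineering
  Alice -> Legal
  Carol -> Design
  Quinn -> Sales
  Wendy -> Research
  Jack -> HR


6 groups:
Design, 1
Engineering, 1
HR, 1
Legal, 1
Research, 1
Sales, 1


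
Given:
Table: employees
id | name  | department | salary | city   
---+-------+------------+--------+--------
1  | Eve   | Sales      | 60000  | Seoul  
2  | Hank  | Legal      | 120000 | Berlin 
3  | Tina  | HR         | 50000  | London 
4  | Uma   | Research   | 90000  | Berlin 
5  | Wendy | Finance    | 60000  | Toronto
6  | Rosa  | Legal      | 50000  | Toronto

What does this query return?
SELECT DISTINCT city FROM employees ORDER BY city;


All 'city' values (row order): Seoul, Berlin, London, Berlin, Toronto, Toronto
Removing duplicates leaves 4 unique value(s).

4 values:
Berlin
London
Seoul
Toronto


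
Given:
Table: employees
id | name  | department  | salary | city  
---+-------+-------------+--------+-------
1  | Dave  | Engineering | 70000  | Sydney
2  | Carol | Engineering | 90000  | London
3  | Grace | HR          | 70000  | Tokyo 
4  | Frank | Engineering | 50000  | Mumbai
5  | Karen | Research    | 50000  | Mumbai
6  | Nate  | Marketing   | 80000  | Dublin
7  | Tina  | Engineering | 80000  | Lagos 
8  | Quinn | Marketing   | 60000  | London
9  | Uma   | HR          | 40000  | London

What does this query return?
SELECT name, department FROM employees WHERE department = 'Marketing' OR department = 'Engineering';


Filtering: department = 'Marketing' OR 'Engineering'
Matching: 6 rows

6 rows:
Dave, Engineering
Carol, Engineering
Frank, Engineering
Nate, Marketing
Tina, Engineering
Quinn, Marketing


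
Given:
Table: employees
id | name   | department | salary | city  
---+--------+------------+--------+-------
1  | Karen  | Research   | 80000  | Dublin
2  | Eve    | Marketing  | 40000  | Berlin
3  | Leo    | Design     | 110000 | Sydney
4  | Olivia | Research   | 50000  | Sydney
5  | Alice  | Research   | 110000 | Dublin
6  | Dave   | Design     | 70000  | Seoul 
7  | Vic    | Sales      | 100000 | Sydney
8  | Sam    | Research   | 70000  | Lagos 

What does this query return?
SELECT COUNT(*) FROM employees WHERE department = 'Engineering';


Counting rows where department = 'Engineering'


0


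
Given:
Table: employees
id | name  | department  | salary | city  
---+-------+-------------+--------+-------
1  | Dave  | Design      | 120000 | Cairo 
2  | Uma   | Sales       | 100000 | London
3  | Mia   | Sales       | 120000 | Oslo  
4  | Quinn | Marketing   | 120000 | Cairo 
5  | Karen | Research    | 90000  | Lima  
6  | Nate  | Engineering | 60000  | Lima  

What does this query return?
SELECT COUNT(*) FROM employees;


COUNT(*) counts all rows

6


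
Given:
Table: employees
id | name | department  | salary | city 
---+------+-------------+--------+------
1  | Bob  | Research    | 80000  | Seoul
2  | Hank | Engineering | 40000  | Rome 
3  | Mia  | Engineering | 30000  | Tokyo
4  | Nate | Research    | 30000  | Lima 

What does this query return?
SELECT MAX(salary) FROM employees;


Salaries: 80000, 40000, 30000, 30000
MAX = 80000

80000


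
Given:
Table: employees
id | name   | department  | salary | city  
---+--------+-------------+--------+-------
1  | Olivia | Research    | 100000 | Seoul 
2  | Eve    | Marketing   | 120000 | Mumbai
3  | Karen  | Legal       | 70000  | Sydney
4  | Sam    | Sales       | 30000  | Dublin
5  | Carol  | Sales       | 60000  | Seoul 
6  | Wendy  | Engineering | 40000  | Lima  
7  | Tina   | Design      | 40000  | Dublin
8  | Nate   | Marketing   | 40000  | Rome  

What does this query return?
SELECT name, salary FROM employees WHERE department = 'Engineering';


Filtering: department = 'Engineering'
Matching rows: 1

1 rows:
Wendy, 40000


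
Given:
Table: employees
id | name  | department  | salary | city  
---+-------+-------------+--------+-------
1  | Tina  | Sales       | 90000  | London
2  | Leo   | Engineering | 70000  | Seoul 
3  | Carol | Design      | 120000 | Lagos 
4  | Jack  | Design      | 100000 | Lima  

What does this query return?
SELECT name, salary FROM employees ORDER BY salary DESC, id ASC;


Sorting by salary DESC, then id ASC for ties

4 rows:
Carol, 120000
Jack, 100000
Tina, 90000
Leo, 70000


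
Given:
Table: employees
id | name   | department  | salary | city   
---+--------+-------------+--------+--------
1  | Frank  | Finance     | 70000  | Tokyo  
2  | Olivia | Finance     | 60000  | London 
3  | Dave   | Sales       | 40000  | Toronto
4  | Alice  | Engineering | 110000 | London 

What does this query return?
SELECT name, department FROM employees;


Projecting columns: name, department

4 rows:
Frank, Finance
Olivia, Finance
Dave, Sales
Alice, Engineering


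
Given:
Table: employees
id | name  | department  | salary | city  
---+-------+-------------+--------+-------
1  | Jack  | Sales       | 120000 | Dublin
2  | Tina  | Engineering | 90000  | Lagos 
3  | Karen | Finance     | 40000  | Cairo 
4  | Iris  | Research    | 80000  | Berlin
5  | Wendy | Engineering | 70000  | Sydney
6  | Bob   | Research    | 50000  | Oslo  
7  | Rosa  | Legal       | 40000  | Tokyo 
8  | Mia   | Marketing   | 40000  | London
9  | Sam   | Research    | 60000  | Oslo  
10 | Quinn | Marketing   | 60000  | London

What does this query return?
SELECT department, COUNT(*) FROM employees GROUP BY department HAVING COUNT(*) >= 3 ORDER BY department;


Groups with count >= 3:
  Research: 3 -> PASS
  Engineering: 2 -> filtered out
  Finance: 1 -> filtered out
  Legal: 1 -> filtered out
  Marketing: 2 -> filtered out
  Sales: 1 -> filtered out


1 groups:
Research, 3


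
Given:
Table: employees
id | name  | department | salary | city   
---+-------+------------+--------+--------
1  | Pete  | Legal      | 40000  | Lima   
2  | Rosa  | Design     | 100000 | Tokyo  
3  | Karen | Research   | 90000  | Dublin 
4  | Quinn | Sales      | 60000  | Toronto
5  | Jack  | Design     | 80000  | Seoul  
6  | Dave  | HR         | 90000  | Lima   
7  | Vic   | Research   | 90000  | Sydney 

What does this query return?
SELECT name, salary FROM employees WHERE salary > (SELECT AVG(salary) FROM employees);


Subquery: AVG(salary) = 78571.43
Filtering: salary > 78571.43
  Rosa (100000) -> MATCH
  Karen (90000) -> MATCH
  Jack (80000) -> MATCH
  Dave (90000) -> MATCH
  Vic (90000) -> MATCH


5 rows:
Rosa, 100000
Karen, 90000
Jack, 80000
Dave, 90000
Vic, 90000


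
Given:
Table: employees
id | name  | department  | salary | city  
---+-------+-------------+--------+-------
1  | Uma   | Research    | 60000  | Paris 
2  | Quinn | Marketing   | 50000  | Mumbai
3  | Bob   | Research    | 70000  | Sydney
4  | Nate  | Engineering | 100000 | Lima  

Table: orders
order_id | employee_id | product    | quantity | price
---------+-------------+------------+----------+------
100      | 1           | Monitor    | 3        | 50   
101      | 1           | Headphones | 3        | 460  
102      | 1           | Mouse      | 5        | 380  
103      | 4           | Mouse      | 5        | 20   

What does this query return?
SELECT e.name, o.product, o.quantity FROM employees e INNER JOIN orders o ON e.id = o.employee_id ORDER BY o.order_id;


Joining employees.id = orders.employee_id:
  employee Uma (id=1) -> order Monitor
  employee Uma (id=1) -> order Headphones
  employee Uma (id=1) -> order Mouse
  employee Nate (id=4) -> order Mouse


4 rows:
Uma, Monitor, 3
Uma, Headphones, 3
Uma, Mouse, 5
Nate, Mouse, 5


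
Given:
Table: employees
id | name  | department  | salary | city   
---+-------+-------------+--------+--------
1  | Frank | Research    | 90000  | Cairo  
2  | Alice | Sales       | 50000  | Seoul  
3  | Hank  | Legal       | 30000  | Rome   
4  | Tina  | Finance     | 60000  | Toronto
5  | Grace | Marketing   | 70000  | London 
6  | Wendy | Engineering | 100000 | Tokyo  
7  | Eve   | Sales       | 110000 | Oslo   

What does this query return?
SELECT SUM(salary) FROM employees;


SUM(salary) = 90000 + 50000 + 30000 + 60000 + 70000 + 100000 + 110000 = 510000

510000


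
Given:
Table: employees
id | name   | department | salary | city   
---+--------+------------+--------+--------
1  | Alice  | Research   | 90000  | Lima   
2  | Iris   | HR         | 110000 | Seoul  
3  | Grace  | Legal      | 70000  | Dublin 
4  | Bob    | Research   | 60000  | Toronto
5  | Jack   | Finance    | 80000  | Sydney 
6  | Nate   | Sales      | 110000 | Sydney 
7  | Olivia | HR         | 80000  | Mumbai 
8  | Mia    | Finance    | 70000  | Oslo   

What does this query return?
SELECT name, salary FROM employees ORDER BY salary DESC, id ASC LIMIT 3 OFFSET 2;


Sort by salary DESC (id ASC tiebreak), then skip 2 and take 3
Rows 3 through 5

3 rows:
Alice, 90000
Jack, 80000
Olivia, 80000


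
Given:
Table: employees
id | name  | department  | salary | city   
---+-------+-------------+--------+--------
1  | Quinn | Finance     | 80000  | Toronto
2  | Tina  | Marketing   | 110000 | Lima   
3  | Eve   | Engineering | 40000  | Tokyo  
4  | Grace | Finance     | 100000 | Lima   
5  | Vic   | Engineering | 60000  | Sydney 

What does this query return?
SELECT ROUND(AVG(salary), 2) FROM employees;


SUM(salary) = 390000
COUNT = 5
ROUND(AVG, 2) = ROUND(390000 / 5, 2) = 78000.0

78000.0


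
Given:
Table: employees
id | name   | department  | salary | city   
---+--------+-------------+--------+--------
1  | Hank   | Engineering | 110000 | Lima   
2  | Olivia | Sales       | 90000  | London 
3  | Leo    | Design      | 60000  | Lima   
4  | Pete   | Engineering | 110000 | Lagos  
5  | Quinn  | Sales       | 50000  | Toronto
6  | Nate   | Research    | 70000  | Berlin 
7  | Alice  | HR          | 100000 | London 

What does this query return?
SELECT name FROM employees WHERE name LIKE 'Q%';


LIKE 'Q%' matches names starting with 'Q'
Matching: 1

1 rows:
Quinn


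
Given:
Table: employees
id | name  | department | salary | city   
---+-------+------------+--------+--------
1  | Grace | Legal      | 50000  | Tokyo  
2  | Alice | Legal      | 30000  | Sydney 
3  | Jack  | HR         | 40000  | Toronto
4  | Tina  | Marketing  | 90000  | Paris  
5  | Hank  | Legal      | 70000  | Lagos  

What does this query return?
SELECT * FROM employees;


SELECT * returns all 5 rows with all columns

5 rows:
1, Grace, Legal, 50000, Tokyo
2, Alice, Legal, 30000, Sydney
3, Jack, HR, 40000, Toronto
4, Tina, Marketing, 90000, Paris
5, Hank, Legal, 70000, Lagos


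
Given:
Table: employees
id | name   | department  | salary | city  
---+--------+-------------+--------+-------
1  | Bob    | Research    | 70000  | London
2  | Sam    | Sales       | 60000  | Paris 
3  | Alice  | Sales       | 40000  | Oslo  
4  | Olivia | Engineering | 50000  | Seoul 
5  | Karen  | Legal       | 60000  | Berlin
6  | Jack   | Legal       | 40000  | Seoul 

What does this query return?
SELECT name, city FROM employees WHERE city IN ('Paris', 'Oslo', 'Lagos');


Filtering: city IN ('Paris', 'Oslo', 'Lagos')
Matching: 2 rows

2 rows:
Sam, Paris
Alice, Oslo


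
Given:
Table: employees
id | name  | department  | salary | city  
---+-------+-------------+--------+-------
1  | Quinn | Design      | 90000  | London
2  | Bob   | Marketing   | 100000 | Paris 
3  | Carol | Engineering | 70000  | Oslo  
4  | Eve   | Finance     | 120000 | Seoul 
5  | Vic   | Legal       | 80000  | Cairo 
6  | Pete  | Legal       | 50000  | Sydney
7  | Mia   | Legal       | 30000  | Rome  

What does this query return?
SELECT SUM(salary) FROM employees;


SUM(salary) = 90000 + 100000 + 70000 + 120000 + 80000 + 50000 + 30000 = 540000

540000


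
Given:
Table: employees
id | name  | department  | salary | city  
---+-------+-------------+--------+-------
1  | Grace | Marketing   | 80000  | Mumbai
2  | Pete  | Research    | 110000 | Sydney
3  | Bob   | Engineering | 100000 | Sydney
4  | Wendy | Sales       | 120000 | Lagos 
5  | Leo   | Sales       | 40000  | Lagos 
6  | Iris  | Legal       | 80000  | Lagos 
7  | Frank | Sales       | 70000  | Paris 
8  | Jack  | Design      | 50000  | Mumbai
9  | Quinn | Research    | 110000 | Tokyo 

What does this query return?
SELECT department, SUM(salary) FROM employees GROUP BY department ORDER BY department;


Summing salary within each department:
  Design: 50000 = 50000
  Engineering: 100000 = 100000
  Legal: 80000 = 80000
  Marketing: 80000 = 80000
  Research: 110000 + 110000 = 220000
  Sales: 120000 + 40000 + 70000 = 230000


6 groups:
Design, 50000
Engineering, 100000
Legal, 80000
Marketing, 80000
Research, 220000
Sales, 230000


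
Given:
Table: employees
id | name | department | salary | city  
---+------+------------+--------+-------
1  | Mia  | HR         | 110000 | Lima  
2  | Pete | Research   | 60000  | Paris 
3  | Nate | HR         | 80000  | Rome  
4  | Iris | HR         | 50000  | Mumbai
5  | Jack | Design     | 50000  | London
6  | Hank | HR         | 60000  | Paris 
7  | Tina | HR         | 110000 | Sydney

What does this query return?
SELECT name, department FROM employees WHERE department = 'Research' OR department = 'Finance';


Filtering: department = 'Research' OR 'Finance'
Matching: 1 rows

1 rows:
Pete, Research


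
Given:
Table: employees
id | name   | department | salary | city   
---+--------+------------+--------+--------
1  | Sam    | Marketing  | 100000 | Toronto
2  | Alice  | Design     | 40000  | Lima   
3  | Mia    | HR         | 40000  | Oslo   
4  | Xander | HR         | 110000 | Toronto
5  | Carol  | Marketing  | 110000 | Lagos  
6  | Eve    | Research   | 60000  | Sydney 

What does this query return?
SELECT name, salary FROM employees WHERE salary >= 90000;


Filtering: salary >= 90000
Matching: 3 rows

3 rows:
Sam, 100000
Xander, 110000
Carol, 110000


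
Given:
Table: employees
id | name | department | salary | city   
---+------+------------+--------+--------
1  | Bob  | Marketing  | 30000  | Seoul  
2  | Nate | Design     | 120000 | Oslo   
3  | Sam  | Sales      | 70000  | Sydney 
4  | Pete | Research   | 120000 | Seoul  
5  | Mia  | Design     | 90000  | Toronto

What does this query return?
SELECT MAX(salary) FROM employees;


Salaries: 30000, 120000, 70000, 120000, 90000
MAX = 120000

120000


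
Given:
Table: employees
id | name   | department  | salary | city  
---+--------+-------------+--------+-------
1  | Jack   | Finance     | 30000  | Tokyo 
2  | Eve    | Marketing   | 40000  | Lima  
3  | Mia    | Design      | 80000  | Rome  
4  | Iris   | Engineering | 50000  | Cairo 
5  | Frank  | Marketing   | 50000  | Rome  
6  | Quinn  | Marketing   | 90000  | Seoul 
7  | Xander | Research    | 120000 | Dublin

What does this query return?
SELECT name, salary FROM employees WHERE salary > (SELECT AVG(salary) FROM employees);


Subquery: AVG(salary) = 65714.29
Filtering: salary > 65714.29
  Mia (80000) -> MATCH
  Quinn (90000) -> MATCH
  Xander (120000) -> MATCH


3 rows:
Mia, 80000
Quinn, 90000
Xander, 120000


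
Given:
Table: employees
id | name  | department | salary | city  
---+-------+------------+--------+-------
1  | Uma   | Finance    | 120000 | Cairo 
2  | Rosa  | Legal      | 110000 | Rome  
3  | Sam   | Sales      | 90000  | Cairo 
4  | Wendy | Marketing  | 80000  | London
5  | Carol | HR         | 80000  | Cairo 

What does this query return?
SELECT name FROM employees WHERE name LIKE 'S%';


LIKE 'S%' matches names starting with 'S'
Matching: 1

1 rows:
Sam


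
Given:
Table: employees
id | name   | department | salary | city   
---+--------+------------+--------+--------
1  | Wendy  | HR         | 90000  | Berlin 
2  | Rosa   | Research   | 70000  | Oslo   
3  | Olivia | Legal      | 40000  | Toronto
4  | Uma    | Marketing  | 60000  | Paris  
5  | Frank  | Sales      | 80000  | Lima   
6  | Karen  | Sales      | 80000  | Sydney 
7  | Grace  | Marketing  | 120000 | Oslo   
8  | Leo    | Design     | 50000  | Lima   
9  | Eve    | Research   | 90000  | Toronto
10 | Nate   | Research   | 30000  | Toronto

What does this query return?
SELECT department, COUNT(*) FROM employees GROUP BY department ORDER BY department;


Assigning each row to its department group:
  Wendy -> HR
  Rosa -> Research
  Olivia -> Legal
  Uma -> Marketing
  Frank -> Sales
  Karen -> Sales
  Grace -> Marketing
  Leo -> Design
  Eve -> Research
  Nate -> Research


6 groups:
Design, 1
HR, 1
Legal, 1
Marketing, 2
Research, 3
Sales, 2


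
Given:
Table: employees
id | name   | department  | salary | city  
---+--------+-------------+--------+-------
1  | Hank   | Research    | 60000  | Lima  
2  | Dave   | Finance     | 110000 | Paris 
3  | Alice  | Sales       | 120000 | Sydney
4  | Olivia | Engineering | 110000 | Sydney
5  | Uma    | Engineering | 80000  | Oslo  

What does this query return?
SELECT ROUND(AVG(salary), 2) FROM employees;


SUM(salary) = 480000
COUNT = 5
ROUND(AVG, 2) = ROUND(480000 / 5, 2) = 96000.0

96000.0


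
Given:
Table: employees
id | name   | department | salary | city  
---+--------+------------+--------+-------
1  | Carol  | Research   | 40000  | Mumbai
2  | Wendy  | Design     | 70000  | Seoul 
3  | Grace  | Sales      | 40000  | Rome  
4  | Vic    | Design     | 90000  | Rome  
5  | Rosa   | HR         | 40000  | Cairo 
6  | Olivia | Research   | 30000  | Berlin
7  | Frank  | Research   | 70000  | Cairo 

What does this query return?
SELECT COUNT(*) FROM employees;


COUNT(*) counts all rows

7


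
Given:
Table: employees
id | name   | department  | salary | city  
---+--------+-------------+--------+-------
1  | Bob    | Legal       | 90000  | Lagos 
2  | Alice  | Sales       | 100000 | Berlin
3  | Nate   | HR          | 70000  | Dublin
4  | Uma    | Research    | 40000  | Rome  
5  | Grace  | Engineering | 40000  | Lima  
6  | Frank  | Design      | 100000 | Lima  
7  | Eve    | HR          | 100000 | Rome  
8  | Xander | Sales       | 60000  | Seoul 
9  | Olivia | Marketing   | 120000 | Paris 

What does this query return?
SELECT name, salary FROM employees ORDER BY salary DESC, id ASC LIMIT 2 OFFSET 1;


Sort by salary DESC (id ASC tiebreak), then skip 1 and take 2
Rows 2 through 3

2 rows:
Alice, 100000
Frank, 100000


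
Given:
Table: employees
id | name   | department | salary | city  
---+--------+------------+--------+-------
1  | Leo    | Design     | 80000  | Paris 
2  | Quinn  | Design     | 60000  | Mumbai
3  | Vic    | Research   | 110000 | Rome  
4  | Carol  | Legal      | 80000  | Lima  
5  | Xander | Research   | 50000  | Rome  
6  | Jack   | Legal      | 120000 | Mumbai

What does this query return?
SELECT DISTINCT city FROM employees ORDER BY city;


All 'city' values (row order): Paris, Mumbai, Rome, Lima, Rome, Mumbai
Removing duplicates leaves 4 unique value(s).

4 values:
Lima
Mumbai
Paris
Rome


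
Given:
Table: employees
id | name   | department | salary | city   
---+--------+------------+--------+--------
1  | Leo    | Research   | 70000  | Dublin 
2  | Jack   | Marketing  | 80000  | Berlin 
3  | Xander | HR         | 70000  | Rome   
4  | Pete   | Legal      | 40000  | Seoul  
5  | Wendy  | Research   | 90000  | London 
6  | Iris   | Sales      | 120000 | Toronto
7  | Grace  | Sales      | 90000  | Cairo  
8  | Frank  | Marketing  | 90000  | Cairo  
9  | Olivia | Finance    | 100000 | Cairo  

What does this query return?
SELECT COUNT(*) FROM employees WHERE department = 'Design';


Counting rows where department = 'Design'


0


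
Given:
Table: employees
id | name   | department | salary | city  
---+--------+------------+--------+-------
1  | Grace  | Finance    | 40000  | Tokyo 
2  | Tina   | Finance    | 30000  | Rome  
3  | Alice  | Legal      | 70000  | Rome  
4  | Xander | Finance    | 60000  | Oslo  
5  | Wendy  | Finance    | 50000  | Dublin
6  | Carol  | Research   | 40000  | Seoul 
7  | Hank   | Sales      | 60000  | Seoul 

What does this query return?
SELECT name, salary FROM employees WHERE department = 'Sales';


Filtering: department = 'Sales'
Matching rows: 1

1 rows:
Hank, 60000


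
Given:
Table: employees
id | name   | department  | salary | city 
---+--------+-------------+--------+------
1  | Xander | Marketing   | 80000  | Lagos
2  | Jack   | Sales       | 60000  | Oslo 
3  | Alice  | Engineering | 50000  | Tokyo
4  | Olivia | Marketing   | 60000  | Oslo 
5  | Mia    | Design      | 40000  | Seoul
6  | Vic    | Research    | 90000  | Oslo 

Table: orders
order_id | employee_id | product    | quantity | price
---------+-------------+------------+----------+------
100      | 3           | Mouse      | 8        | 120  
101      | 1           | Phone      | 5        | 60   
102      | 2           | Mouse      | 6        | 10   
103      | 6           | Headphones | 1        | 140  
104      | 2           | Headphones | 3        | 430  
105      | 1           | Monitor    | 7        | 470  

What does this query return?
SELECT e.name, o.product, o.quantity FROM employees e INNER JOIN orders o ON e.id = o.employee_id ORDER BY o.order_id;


Joining employees.id = orders.employee_id:
  employee Alice (id=3) -> order Mouse
  employee Xander (id=1) -> order Phone
  employee Jack (id=2) -> order Mouse
  employee Vic (id=6) -> order Headphones
  employee Jack (id=2) -> order Headphones
  employee Xander (id=1) -> order Monitor


6 rows:
Alice, Mouse, 8
Xander, Phone, 5
Jack, Mouse, 6
Vic, Headphones, 1
Jack, Headphones, 3
Xander, Monitor, 7


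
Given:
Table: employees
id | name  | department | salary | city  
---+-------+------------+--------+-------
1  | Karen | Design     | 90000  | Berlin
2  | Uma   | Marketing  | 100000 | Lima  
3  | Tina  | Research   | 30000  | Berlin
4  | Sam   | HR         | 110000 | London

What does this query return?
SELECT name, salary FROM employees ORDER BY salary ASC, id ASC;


Sorting by salary ASC, then id ASC for ties

4 rows:
Tina, 30000
Karen, 90000
Uma, 100000
Sam, 110000


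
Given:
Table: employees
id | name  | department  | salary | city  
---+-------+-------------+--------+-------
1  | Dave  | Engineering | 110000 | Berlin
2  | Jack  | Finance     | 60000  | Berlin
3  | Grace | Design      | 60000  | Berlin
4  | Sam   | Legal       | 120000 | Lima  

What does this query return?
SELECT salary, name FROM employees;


Projecting columns: salary, name

4 rows:
110000, Dave
60000, Jack
60000, Grace
120000, Sam


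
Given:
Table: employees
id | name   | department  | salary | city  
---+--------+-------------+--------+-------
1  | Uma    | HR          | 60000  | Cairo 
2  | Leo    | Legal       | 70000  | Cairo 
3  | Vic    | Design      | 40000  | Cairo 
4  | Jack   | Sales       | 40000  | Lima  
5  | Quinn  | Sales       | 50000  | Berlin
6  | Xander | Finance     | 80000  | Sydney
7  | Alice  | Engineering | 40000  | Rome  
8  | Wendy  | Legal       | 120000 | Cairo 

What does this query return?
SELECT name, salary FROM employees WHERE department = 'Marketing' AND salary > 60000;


Filtering: department = 'Marketing' AND salary > 60000
Matching: 0 rows

Empty result set (0 rows)


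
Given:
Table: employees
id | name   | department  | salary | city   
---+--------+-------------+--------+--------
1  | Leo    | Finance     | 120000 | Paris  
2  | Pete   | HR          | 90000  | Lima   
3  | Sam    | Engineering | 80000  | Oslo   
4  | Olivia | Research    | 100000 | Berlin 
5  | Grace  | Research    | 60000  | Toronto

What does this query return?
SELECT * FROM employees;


SELECT * returns all 5 rows with all columns

5 rows:
1, Leo, Finance, 120000, Paris
2, Pete, HR, 90000, Lima
3, Sam, Engineering, 80000, Oslo
4, Olivia, Research, 100000, Berlin
5, Grace, Research, 60000, Toronto


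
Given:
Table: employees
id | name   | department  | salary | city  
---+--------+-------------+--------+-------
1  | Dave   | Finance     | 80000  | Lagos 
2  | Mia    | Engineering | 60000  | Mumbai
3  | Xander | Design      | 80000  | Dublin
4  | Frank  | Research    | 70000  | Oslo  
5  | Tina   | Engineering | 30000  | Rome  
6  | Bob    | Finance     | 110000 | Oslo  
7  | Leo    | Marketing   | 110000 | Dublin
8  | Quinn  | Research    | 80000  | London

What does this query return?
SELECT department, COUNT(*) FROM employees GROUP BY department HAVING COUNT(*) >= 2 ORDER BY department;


Groups with count >= 2:
  Engineering: 2 -> PASS
  Finance: 2 -> PASS
  Research: 2 -> PASS
  Design: 1 -> filtered out
  Marketing: 1 -> filtered out


3 groups:
Engineering, 2
Finance, 2
Research, 2


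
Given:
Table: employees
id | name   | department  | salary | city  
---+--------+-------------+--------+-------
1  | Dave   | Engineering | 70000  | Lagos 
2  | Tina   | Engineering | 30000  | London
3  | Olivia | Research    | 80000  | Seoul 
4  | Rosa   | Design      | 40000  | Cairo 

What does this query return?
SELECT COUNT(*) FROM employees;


COUNT(*) counts all rows

4


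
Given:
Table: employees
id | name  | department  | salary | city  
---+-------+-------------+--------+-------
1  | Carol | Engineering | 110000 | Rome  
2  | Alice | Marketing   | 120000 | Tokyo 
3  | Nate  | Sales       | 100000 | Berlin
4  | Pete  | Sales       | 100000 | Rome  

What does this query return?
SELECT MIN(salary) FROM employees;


Salaries: 110000, 120000, 100000, 100000
MIN = 100000

100000


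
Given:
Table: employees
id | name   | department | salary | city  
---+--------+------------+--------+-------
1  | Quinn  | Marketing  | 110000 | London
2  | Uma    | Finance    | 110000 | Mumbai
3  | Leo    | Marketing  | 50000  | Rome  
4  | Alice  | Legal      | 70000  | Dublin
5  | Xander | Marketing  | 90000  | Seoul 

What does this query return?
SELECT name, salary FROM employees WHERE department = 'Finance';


Filtering: department = 'Finance'
Matching rows: 1

1 rows:
Uma, 110000


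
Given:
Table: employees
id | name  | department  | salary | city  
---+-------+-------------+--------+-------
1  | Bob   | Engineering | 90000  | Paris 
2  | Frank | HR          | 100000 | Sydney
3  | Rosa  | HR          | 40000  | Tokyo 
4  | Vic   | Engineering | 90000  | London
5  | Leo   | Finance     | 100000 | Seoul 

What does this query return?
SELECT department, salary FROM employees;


Projecting columns: department, salary

5 rows:
Engineering, 90000
HR, 100000
HR, 40000
Engineering, 90000
Finance, 100000


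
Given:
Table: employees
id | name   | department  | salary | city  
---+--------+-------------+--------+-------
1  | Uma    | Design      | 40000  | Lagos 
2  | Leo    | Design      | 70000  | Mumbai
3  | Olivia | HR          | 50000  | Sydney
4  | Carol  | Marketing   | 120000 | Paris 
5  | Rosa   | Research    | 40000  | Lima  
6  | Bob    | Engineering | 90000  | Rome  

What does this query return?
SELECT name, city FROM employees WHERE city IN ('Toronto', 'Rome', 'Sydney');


Filtering: city IN ('Toronto', 'Rome', 'Sydney')
Matching: 2 rows

2 rows:
Olivia, Sydney
Bob, Rome


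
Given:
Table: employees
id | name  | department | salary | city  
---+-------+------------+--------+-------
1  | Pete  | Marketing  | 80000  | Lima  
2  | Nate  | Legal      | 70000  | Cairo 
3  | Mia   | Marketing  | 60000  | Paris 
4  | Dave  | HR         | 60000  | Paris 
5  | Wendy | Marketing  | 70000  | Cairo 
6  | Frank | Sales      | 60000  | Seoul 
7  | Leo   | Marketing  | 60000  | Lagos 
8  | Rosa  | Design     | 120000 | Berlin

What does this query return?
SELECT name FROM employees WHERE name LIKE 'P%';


LIKE 'P%' matches names starting with 'P'
Matching: 1

1 rows:
Pete


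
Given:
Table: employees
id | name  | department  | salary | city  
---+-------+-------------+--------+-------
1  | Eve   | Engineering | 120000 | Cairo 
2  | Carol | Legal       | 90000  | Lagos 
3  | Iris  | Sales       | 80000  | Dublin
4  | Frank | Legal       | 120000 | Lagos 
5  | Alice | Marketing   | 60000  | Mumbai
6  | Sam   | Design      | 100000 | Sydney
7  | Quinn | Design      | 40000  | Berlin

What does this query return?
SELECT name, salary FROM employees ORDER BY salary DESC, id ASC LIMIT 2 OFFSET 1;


Sort by salary DESC (id ASC tiebreak), then skip 1 and take 2
Rows 2 through 3

2 rows:
Frank, 120000
Sam, 100000


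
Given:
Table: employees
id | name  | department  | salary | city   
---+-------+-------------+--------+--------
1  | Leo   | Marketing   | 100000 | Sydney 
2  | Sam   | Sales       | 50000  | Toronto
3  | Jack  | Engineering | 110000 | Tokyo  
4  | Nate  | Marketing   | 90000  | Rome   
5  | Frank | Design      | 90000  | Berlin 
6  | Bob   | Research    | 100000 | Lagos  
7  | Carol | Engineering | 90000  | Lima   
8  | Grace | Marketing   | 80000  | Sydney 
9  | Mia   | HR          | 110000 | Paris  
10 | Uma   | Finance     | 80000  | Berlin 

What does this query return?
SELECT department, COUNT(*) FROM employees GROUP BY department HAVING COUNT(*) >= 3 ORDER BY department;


Groups with count >= 3:
  Marketing: 3 -> PASS
  Design: 1 -> filtered out
  Engineering: 2 -> filtered out
  Finance: 1 -> filtered out
  HR: 1 -> filtered out
  Research: 1 -> filtered out
  Sales: 1 -> filtered out


1 groups:
Marketing, 3


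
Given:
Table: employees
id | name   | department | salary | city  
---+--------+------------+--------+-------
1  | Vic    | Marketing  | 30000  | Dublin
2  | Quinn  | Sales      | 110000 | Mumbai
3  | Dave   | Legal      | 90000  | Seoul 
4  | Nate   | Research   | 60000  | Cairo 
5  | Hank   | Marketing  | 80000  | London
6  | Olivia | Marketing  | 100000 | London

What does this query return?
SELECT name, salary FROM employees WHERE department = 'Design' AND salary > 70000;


Filtering: department = 'Design' AND salary > 70000
Matching: 0 rows

Empty result set (0 rows)


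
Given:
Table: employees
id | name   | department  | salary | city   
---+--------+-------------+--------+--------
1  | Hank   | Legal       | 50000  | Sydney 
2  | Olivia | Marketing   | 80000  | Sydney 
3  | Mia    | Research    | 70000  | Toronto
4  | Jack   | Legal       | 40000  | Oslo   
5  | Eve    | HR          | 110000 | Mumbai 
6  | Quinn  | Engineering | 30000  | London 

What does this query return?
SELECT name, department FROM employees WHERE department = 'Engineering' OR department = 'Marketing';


Filtering: department = 'Engineering' OR 'Marketing'
Matching: 2 rows

2 rows:
Olivia, Marketing
Quinn, Engineering


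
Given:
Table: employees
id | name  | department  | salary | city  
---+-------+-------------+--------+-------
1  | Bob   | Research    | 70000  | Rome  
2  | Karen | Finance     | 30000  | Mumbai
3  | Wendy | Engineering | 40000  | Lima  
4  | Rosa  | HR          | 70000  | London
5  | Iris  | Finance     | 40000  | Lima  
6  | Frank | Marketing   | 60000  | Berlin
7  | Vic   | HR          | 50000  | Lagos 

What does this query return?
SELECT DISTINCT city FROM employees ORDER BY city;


All 'city' values (row order): Rome, Mumbai, Lima, London, Lima, Berlin, Lagos
Removing duplicates leaves 6 unique value(s).

6 values:
Berlin
Lagos
Lima
London
Mumbai
Rome
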